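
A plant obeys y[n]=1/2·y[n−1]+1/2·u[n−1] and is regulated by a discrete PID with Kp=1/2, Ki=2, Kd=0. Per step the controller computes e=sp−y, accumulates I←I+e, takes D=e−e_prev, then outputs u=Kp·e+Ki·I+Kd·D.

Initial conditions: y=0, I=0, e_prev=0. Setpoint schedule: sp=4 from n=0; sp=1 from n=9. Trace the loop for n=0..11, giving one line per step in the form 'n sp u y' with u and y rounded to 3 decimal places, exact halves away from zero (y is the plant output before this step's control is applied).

0 4 10.000 0.000
1 4 5.500 5.000
2 4 2.875 5.250
3 4 3.344 4.063
4 4 4.117 3.703
5 4 4.193 3.910
6 4 4.019 4.052
7 4 3.956 4.035
8 4 3.984 3.996
9 1 -3.493 3.990
10 1 -0.119 0.249
11 1 1.843 0.065

(exact arithmetic carried between steps; '≈' marks a value shown rounded to 6 d.p. or computed from one; I and e_prev carry over from the previous line; the table rounds u and y to 3 d.p., halves away from zero)
n=0: y=0, sp=4, e=sp−y=4; I=4, D=e−e_prev=4; u=1/2·4+2·4+0·4=10; next y=1/2·0+1/2·10=5
n=1: y=5, sp=4, e=sp−y=-1; I=3, D=e−e_prev=-5; u=1/2·(-1)+2·3+0·(-5)=5.5; next y=1/2·5+1/2·5.5=5.25
n=2: y=5.25, sp=4, e=sp−y=-1.25; I=1.75, D=e−e_prev=-0.25; u=1/2·(-1.25)+2·1.75+0·(-0.25)=2.875; next y=1/2·5.25+1/2·2.875=4.0625
n=3: y=4.0625, sp=4, e=sp−y=-0.0625; I=1.6875, D=e−e_prev=1.1875; u=1/2·(-0.0625)+2·1.6875+0·1.1875=3.34375; next y=1/2·4.0625+1/2·3.34375=3.703125
n=4: y=3.703125, sp=4, e=sp−y=0.296875; I=1.984375, D=e−e_prev=0.359375; u=1/2·0.296875+2·1.984375+0·0.359375≈4.117188; next y=1/2·3.703125+1/2·4.117188≈3.910156
n=5: y≈3.910156, sp=4, e=sp−y≈0.089844; I≈2.074219, D=e−e_prev≈-0.207031; u=1/2·0.089844+2·2.074219+0·(-0.207031)≈4.193359; next y=1/2·3.910156+1/2·4.193359≈4.051758
n=6: y≈4.051758, sp=4, e=sp−y≈-0.051758; I≈2.022461, D=e−e_prev≈-0.141602; u=1/2·(-0.051758)+2·2.022461+0·(-0.141602)≈4.019043; next y=1/2·4.051758+1/2·4.019043≈4.035400
n=7: y≈4.035400, sp=4, e=sp−y≈-0.035400; I≈1.987061, D=e−e_prev≈0.016357; u=1/2·(-0.035400)+2·1.987061+0·0.016357≈3.956421; next y=1/2·4.035400+1/2·3.956421≈3.995911
n=8: y≈3.995911, sp=4, e=sp−y≈0.004089; I≈1.991150, D=e−e_prev≈0.039490; u=1/2·0.004089+2·1.991150+0·0.039490≈3.984344; next y=1/2·3.995911+1/2·3.984344≈3.990128
n=9: y≈3.990128, sp=1, e=sp−y≈-2.990128; I≈-0.998978, D=e−e_prev≈-2.994217; u=1/2·(-2.990128)+2·(-0.998978)+0·(-2.994217)≈-3.493019; next y=1/2·3.990128+1/2·(-3.493019)≈0.248554
n=10: y≈0.248554, sp=1, e=sp−y≈0.751446; I≈-0.247532, D=e−e_prev≈3.741573; u=1/2·0.751446+2·(-0.247532)+0·3.741573≈-0.119341; next y=1/2·0.248554+1/2·(-0.119341)≈0.064607
n=11: y≈0.064607, sp=1, e=sp−y≈0.935393; I≈0.687861, D=e−e_prev≈0.183948; u=1/2·0.935393+2·0.687861+0·0.183948≈1.843420; next y=1/2·0.064607+1/2·1.843420≈0.954013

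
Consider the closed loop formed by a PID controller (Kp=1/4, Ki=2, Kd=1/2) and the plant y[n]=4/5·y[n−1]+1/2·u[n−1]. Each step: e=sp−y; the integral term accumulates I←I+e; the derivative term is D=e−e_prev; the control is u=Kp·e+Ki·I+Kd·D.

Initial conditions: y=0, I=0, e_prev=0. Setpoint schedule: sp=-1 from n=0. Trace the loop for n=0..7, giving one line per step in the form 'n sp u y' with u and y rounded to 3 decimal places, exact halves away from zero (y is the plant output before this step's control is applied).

(exact arithmetic carried between steps; '≈' marks a value shown rounded to 6 d.p. or computed from one; I and e_prev carry over from the previous line; the table rounds u and y to 3 d.p., halves away from zero)
n=0: y=0, sp=-1, e=sp−y=-1; I=-1, D=e−e_prev=-1; u=1/4·(-1)+2·(-1)+1/2·(-1)=-2.75; next y=4/5·0+1/2·(-2.75)=-1.375
n=1: y=-1.375, sp=-1, e=sp−y=0.375; I=-0.625, D=e−e_prev=1.375; u=1/4·0.375+2·(-0.625)+1/2·1.375=-0.46875; next y=4/5·(-1.375)+1/2·(-0.46875)=-1.334375
n=2: y=-1.334375, sp=-1, e=sp−y=0.334375; I=-0.290625, D=e−e_prev=-0.040625; u=1/4·0.334375+2·(-0.290625)+1/2·(-0.040625)≈-0.517969; next y=4/5·(-1.334375)+1/2·(-0.517969)≈-1.326484
n=3: y≈-1.326484, sp=-1, e=sp−y≈0.326484; I≈0.035859, D=e−e_prev≈-0.007891; u=1/4·0.326484+2·0.035859+1/2·(-0.007891)≈0.149395; next y=4/5·(-1.326484)+1/2·0.149395≈-0.986490
n=4: y≈-0.986490, sp=-1, e=sp−y≈-0.013510; I≈0.022350, D=e−e_prev≈-0.339994; u=1/4·(-0.013510)+2·0.022350+1/2·(-0.339994)≈-0.128675; next y=4/5·(-0.986490)+1/2·(-0.128675)≈-0.853530
n=5: y≈-0.853530, sp=-1, e=sp−y≈-0.146470; I≈-0.124121, D=e−e_prev≈-0.132960; u=1/4·(-0.146470)+2·(-0.124121)+1/2·(-0.132960)≈-0.351339; next y=4/5·(-0.853530)+1/2·(-0.351339)≈-0.858493
n=6: y≈-0.858493, sp=-1, e=sp−y≈-0.141507; I≈-0.265627, D=e−e_prev≈0.004963; u=1/4·(-0.141507)+2·(-0.265627)+1/2·0.004963≈-0.564149; next y=4/5·(-0.858493)+1/2·(-0.564149)≈-0.968869
n=7: y≈-0.968869, sp=-1, e=sp−y≈-0.031131; I≈-0.296758, D=e−e_prev≈0.110376; u=1/4·(-0.031131)+2·(-0.296758)+1/2·0.110376≈-0.546110; next y=4/5·(-0.968869)+1/2·(-0.546110)≈-1.048151

0 -1 -2.750 0.000
1 -1 -0.469 -1.375
2 -1 -0.518 -1.334
3 -1 0.149 -1.326
4 -1 -0.129 -0.986
5 -1 -0.351 -0.854
6 -1 -0.564 -0.858
7 -1 -0.546 -0.969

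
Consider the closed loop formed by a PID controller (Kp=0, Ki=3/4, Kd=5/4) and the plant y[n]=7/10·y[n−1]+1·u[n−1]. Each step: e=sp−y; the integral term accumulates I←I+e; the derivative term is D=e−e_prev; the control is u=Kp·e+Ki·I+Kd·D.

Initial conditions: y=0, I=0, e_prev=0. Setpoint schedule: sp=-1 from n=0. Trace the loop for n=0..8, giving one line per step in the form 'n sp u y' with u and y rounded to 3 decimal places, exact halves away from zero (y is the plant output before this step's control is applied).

(exact arithmetic carried between steps; '≈' marks a value shown rounded to 6 d.p. or computed from one; I and e_prev carry over from the previous line; the table rounds u and y to 3 d.p., halves away from zero)
n=0: y=0, sp=-1, e=sp−y=-1; I=-1, D=e−e_prev=-1; u=0·(-1)+3/4·(-1)+5/4·(-1)=-2; next y=7/10·0+1·(-2)=-2
n=1: y=-2, sp=-1, e=sp−y=1; I=0, D=e−e_prev=2; u=0·1+3/4·0+5/4·2=2.5; next y=7/10·(-2)+1·2.5=1.1
n=2: y=1.1, sp=-1, e=sp−y=-2.1; I=-2.1, D=e−e_prev=-3.1; u=0·(-2.1)+3/4·(-2.1)+5/4·(-3.1)=-5.45; next y=7/10·1.1+1·(-5.45)=-4.68
n=3: y=-4.68, sp=-1, e=sp−y=3.68; I=1.58, D=e−e_prev=5.78; u=0·3.68+3/4·1.58+5/4·5.78=8.41; next y=7/10·(-4.68)+1·8.41=5.134
n=4: y=5.134, sp=-1, e=sp−y=-6.134; I=-4.554, D=e−e_prev=-9.814; u=0·(-6.134)+3/4·(-4.554)+5/4·(-9.814)=-15.683; next y=7/10·5.134+1·(-15.683)=-12.0892
n=5: y=-12.0892, sp=-1, e=sp−y=11.0892; I=6.5352, D=e−e_prev=17.2232; u=0·11.0892+3/4·6.5352+5/4·17.2232=26.4304; next y=7/10·(-12.0892)+1·26.4304=17.96796
n=6: y=17.96796, sp=-1, e=sp−y=-18.96796; I=-12.43276, D=e−e_prev=-30.05716; u=0·(-18.96796)+3/4·(-12.43276)+5/4·(-30.05716)=-46.89602; next y=7/10·17.96796+1·(-46.89602)=-34.318448
n=7: y=-34.318448, sp=-1, e=sp−y=33.318448; I=20.885688, D=e−e_prev=52.286408; u=0·33.318448+3/4·20.885688+5/4·52.286408=81.022276; next y=7/10·(-34.318448)+1·81.022276≈56.999362
n=8: y≈56.999362, sp=-1, e=sp−y≈-57.999362; I≈-37.113674, D=e−e_prev≈-91.317810; u=0·(-57.999362)+3/4·(-37.113674)+5/4·(-91.317810)≈-141.982519; next y=7/10·56.999362+1·(-141.982519)≈-102.082965

0 -1 -2.000 0.000
1 -1 2.500 -2.000
2 -1 -5.450 1.100
3 -1 8.410 -4.680
4 -1 -15.683 5.134
5 -1 26.430 -12.089
6 -1 -46.896 17.968
7 -1 81.022 -34.318
8 -1 -141.983 56.999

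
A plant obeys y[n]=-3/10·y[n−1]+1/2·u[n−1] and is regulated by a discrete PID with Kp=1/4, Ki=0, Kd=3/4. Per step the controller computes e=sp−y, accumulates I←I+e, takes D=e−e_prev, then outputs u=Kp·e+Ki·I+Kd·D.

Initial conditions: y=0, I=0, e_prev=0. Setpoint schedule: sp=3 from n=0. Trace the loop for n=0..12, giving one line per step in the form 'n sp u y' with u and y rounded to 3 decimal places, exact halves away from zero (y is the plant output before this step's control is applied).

0 3 3.000 0.000
1 3 -0.750 1.500
2 3 2.700 -0.825
3 3 -1.466 1.598
4 3 3.161 -1.212
5 3 -2.103 1.944
6 3 3.843 -1.635
7 3 -2.888 2.412
8 3 4.726 -2.168
9 3 -3.889 3.013
10 3 5.859 -2.849
11 3 -5.170 3.784
12 3 7.308 -3.720

(exact arithmetic carried between steps; '≈' marks a value shown rounded to 6 d.p. or computed from one; I and e_prev carry over from the previous line; the table rounds u and y to 3 d.p., halves away from zero)
n=0: y=0, sp=3, e=sp−y=3; I=3, D=e−e_prev=3; u=1/4·3+0·3+3/4·3=3; next y=-3/10·0+1/2·3=1.5
n=1: y=1.5, sp=3, e=sp−y=1.5; I=4.5, D=e−e_prev=-1.5; u=1/4·1.5+0·4.5+3/4·(-1.5)=-0.75; next y=-3/10·1.5+1/2·(-0.75)=-0.825
n=2: y=-0.825, sp=3, e=sp−y=3.825; I=8.325, D=e−e_prev=2.325; u=1/4·3.825+0·8.325+3/4·2.325=2.7; next y=-3/10·(-0.825)+1/2·2.7=1.5975
n=3: y=1.5975, sp=3, e=sp−y=1.4025; I=9.7275, D=e−e_prev=-2.4225; u=1/4·1.4025+0·9.7275+3/4·(-2.4225)=-1.46625; next y=-3/10·1.5975+1/2·(-1.46625)=-1.212375
n=4: y=-1.212375, sp=3, e=sp−y=4.212375; I=13.939875, D=e−e_prev=2.809875; u=1/4·4.212375+0·13.939875+3/4·2.809875=3.1605; next y=-3/10·(-1.212375)+1/2·3.1605≈1.943963
n=5: y≈1.943963, sp=3, e=sp−y≈1.056038; I≈14.995913, D=e−e_prev≈-3.156338; u=1/4·1.056038+0·14.995913+3/4·(-3.156338)≈-2.103244; next y=-3/10·1.943963+1/2·(-2.103244)≈-1.634811
n=6: y≈-1.634811, sp=3, e=sp−y≈4.634811; I≈19.630723, D=e−e_prev≈3.578773; u=1/4·4.634811+0·19.630723+3/4·3.578773≈3.842783; next y=-3/10·(-1.634811)+1/2·3.842783≈2.411834
n=7: y≈2.411834, sp=3, e=sp−y≈0.588166; I≈20.218889, D=e−e_prev≈-4.046645; u=1/4·0.588166+0·20.218889+3/4·(-4.046645)≈-2.887942; next y=-3/10·2.411834+1/2·(-2.887942)≈-2.167522
n=8: y≈-2.167522, sp=3, e=sp−y≈5.167522; I≈25.386410, D=e−e_prev≈4.579356; u=1/4·5.167522+0·25.386410+3/4·4.579356≈4.726397; next y=-3/10·(-2.167522)+1/2·4.726397≈3.013455
n=9: y≈3.013455, sp=3, e=sp−y≈-0.013455; I≈25.372955, D=e−e_prev≈-5.180977; u=1/4·(-0.013455)+0·25.372955+3/4·(-5.180977)≈-3.889096; next y=-3/10·3.013455+1/2·(-3.889096)≈-2.848585
n=10: y≈-2.848585, sp=3, e=sp−y≈5.848585; I≈31.221540, D=e−e_prev≈5.862040; u=1/4·5.848585+0·31.221540+3/4·5.862040≈5.858676; next y=-3/10·(-2.848585)+1/2·5.858676≈3.783913
n=11: y≈3.783913, sp=3, e=sp−y≈-0.783913; I≈30.437626, D=e−e_prev≈-6.632498; u=1/4·(-0.783913)+0·30.437626+3/4·(-6.632498)≈-5.170352; next y=-3/10·3.783913+1/2·(-5.170352)≈-3.720350
n=12: y≈-3.720350, sp=3, e=sp−y≈6.720350; I≈37.157976, D=e−e_prev≈7.504263; u=1/4·6.720350+0·37.157976+3/4·7.504263≈7.308285; next y=-3/10·(-3.720350)+1/2·7.308285≈4.770248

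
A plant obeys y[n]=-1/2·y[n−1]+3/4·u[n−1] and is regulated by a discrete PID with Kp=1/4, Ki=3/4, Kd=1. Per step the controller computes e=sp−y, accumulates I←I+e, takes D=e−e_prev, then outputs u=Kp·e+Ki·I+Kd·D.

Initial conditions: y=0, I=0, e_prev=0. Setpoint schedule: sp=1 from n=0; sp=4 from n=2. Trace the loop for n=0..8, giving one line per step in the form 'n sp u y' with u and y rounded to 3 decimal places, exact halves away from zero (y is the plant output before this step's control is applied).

0 1 2.000 0.000
1 1 -1.250 1.500
2 4 12.250 -1.688
3 4 -13.109 10.031
4 4 43.844 -14.848
5 4 -77.208 40.307
6 4 187.448 -78.059
7 4 -384.724 179.616
8 4 857.173 -378.351

(exact arithmetic carried between steps; '≈' marks a value shown rounded to 6 d.p. or computed from one; I and e_prev carry over from the previous line; the table rounds u and y to 3 d.p., halves away from zero)
n=0: y=0, sp=1, e=sp−y=1; I=1, D=e−e_prev=1; u=1/4·1+3/4·1+1·1=2; next y=-1/2·0+3/4·2=1.5
n=1: y=1.5, sp=1, e=sp−y=-0.5; I=0.5, D=e−e_prev=-1.5; u=1/4·(-0.5)+3/4·0.5+1·(-1.5)=-1.25; next y=-1/2·1.5+3/4·(-1.25)=-1.6875
n=2: y=-1.6875, sp=4, e=sp−y=5.6875; I=6.1875, D=e−e_prev=6.1875; u=1/4·5.6875+3/4·6.1875+1·6.1875=12.25; next y=-1/2·(-1.6875)+3/4·12.25=10.03125
n=3: y=10.03125, sp=4, e=sp−y=-6.03125; I=0.15625, D=e−e_prev=-11.71875; u=1/4·(-6.03125)+3/4·0.15625+1·(-11.71875)=-13.109375; next y=-1/2·10.03125+3/4·(-13.109375)≈-14.847656
n=4: y≈-14.847656, sp=4, e=sp−y≈18.847656; I≈19.003906, D=e−e_prev≈24.878906; u=1/4·18.847656+3/4·19.003906+1·24.878906≈43.84375; next y=-1/2·(-14.847656)+3/4·43.84375≈40.306641
n=5: y≈40.306641, sp=4, e=sp−y≈-36.306641; I≈-17.302734, D=e−e_prev≈-55.154297; u=1/4·(-36.306641)+3/4·(-17.302734)+1·(-55.154297)≈-77.208008; next y=-1/2·40.306641+3/4·(-77.208008)≈-78.059326
n=6: y≈-78.059326, sp=4, e=sp−y≈82.059326; I≈64.756592, D=e−e_prev≈118.365967; u=1/4·82.059326+3/4·64.756592+1·118.365967≈187.448242; next y=-1/2·(-78.059326)+3/4·187.448242≈179.615845
n=7: y≈179.615845, sp=4, e=sp−y≈-175.615845; I≈-110.859253, D=e−e_prev≈-257.675171; u=1/4·(-175.615845)+3/4·(-110.859253)+1·(-257.675171)≈-384.723572; next y=-1/2·179.615845+3/4·(-384.723572)≈-378.350601
n=8: y≈-378.350601, sp=4, e=sp−y≈382.350601; I≈271.491348, D=e−e_prev≈557.966446; u=1/4·382.350601+3/4·271.491348+1·557.966446≈857.172607; next y=-1/2·(-378.350601)+3/4·857.172607≈832.054756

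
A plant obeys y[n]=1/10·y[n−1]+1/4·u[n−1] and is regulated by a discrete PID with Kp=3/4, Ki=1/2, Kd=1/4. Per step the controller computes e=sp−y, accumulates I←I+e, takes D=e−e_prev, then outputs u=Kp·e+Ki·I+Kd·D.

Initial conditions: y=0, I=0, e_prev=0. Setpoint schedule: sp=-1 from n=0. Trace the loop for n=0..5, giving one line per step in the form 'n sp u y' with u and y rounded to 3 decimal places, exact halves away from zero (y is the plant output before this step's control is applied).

(exact arithmetic carried between steps; '≈' marks a value shown rounded to 6 d.p. or computed from one; I and e_prev carry over from the previous line; the table rounds u and y to 3 d.p., halves away from zero)
n=0: y=0, sp=-1, e=sp−y=-1; I=-1, D=e−e_prev=-1; u=3/4·(-1)+1/2·(-1)+1/4·(-1)=-1.5; next y=1/10·0+1/4·(-1.5)=-0.375
n=1: y=-0.375, sp=-1, e=sp−y=-0.625; I=-1.625, D=e−e_prev=0.375; u=3/4·(-0.625)+1/2·(-1.625)+1/4·0.375=-1.1875; next y=1/10·(-0.375)+1/4·(-1.1875)=-0.334375
n=2: y=-0.334375, sp=-1, e=sp−y=-0.665625; I=-2.290625, D=e−e_prev=-0.040625; u=3/4·(-0.665625)+1/2·(-2.290625)+1/4·(-0.040625)≈-1.654688; next y=1/10·(-0.334375)+1/4·(-1.654688)≈-0.447109
n=3: y≈-0.447109, sp=-1, e=sp−y≈-0.552891; I≈-2.843516, D=e−e_prev≈0.112734; u=3/4·(-0.552891)+1/2·(-2.843516)+1/4·0.112734≈-1.808242; next y=1/10·(-0.447109)+1/4·(-1.808242)≈-0.496771
n=4: y≈-0.496771, sp=-1, e=sp−y≈-0.503229; I≈-3.346744, D=e−e_prev≈0.049662; u=3/4·(-0.503229)+1/2·(-3.346744)+1/4·0.049662≈-2.038378; next y=1/10·(-0.496771)+1/4·(-2.038378)≈-0.559272
n=5: y≈-0.559272, sp=-1, e=sp−y≈-0.440728; I≈-3.787473, D=e−e_prev≈0.062500; u=3/4·(-0.440728)+1/2·(-3.787473)+1/4·0.062500≈-2.208657; next y=1/10·(-0.559272)+1/4·(-2.208657)≈-0.608092

0 -1 -1.500 0.000
1 -1 -1.188 -0.375
2 -1 -1.655 -0.334
3 -1 -1.808 -0.447
4 -1 -2.038 -0.497
5 -1 -2.209 -0.559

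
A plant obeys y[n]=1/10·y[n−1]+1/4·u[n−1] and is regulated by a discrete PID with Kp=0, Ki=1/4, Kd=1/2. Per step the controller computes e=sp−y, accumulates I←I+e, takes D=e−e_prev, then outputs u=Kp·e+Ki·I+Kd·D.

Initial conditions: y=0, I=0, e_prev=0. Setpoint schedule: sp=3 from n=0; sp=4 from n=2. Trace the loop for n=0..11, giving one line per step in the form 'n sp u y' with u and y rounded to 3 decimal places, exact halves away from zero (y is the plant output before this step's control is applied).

(exact arithmetic carried between steps; '≈' marks a value shown rounded to 6 d.p. or computed from one; I and e_prev carry over from the previous line; the table rounds u and y to 3 d.p., halves away from zero)
n=0: y=0, sp=3, e=sp−y=3; I=3, D=e−e_prev=3; u=0·3+1/4·3+1/2·3=2.25; next y=1/10·0+1/4·2.25=0.5625
n=1: y=0.5625, sp=3, e=sp−y=2.4375; I=5.4375, D=e−e_prev=-0.5625; u=0·2.4375+1/4·5.4375+1/2·(-0.5625)=1.078125; next y=1/10·0.5625+1/4·1.078125≈0.325781
n=2: y≈0.325781, sp=4, e=sp−y≈3.674219; I≈9.111719, D=e−e_prev≈1.236719; u=0·3.674219+1/4·9.111719+1/2·1.236719≈2.896289; next y=1/10·0.325781+1/4·2.896289≈0.756650
n=3: y≈0.756650, sp=4, e=sp−y≈3.243350; I≈12.355068, D=e−e_prev≈-0.430869; u=0·3.243350+1/4·12.355068+1/2·(-0.430869)≈2.873333; next y=1/10·0.756650+1/4·2.873333≈0.793998
n=4: y≈0.793998, sp=4, e=sp−y≈3.206002; I≈15.561070, D=e−e_prev≈-0.037348; u=0·3.206002+1/4·15.561070+1/2·(-0.037348)≈3.871594; next y=1/10·0.793998+1/4·3.871594≈1.047298
n=5: y≈1.047298, sp=4, e=sp−y≈2.952702; I≈18.513772, D=e−e_prev≈-0.253300; u=0·2.952702+1/4·18.513772+1/2·(-0.253300)≈4.501793; next y=1/10·1.047298+1/4·4.501793≈1.230178
n=6: y≈1.230178, sp=4, e=sp−y≈2.769822; I≈21.283594, D=e−e_prev≈-0.182880; u=0·2.769822+1/4·21.283594+1/2·(-0.182880)≈5.229459; next y=1/10·1.230178+1/4·5.229459≈1.430382
n=7: y≈1.430382, sp=4, e=sp−y≈2.569618; I≈23.853211, D=e−e_prev≈-0.200204; u=0·2.569618+1/4·23.853211+1/2·(-0.200204)≈5.863201; next y=1/10·1.430382+1/4·5.863201≈1.608838
n=8: y≈1.608838, sp=4, e=sp−y≈2.391162; I≈26.244373, D=e−e_prev≈-0.178456; u=0·2.391162+1/4·26.244373+1/2·(-0.178456)≈6.471865; next y=1/10·1.608838+1/4·6.471865≈1.778850
n=9: y≈1.778850, sp=4, e=sp−y≈2.221150; I≈28.465523, D=e−e_prev≈-0.170012; u=0·2.221150+1/4·28.465523+1/2·(-0.170012)≈7.031375; next y=1/10·1.778850+1/4·7.031375≈1.935729
n=10: y≈1.935729, sp=4, e=sp−y≈2.064271; I≈30.529794, D=e−e_prev≈-0.156879; u=0·2.064271+1/4·30.529794+1/2·(-0.156879)≈7.554009; next y=1/10·1.935729+1/4·7.554009≈2.082075
n=11: y≈2.082075, sp=4, e=sp−y≈1.917925; I≈32.447719, D=e−e_prev≈-0.146346; u=0·1.917925+1/4·32.447719+1/2·(-0.146346)≈8.038757; next y=1/10·2.082075+1/4·8.038757≈2.217897

0 3 2.250 0.000
1 3 1.078 0.563
2 4 2.896 0.326
3 4 2.873 0.757
4 4 3.872 0.794
5 4 4.502 1.047
6 4 5.229 1.230
7 4 5.863 1.430
8 4 6.472 1.609
9 4 7.031 1.779
10 4 7.554 1.936
11 4 8.039 2.082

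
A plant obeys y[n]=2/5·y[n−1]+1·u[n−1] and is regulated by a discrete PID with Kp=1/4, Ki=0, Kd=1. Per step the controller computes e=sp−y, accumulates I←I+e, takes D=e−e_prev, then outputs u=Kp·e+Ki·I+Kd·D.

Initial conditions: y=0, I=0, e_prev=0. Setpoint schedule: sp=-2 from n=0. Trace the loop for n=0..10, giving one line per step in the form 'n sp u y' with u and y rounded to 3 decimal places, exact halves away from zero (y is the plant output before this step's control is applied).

(exact arithmetic carried between steps; '≈' marks a value shown rounded to 6 d.p. or computed from one; I and e_prev carry over from the previous line; the table rounds u and y to 3 d.p., halves away from zero)
n=0: y=0, sp=-2, e=sp−y=-2; I=-2, D=e−e_prev=-2; u=1/4·(-2)+0·(-2)+1·(-2)=-2.5; next y=2/5·0+1·(-2.5)=-2.5
n=1: y=-2.5, sp=-2, e=sp−y=0.5; I=-1.5, D=e−e_prev=2.5; u=1/4·0.5+0·(-1.5)+1·2.5=2.625; next y=2/5·(-2.5)+1·2.625=1.625
n=2: y=1.625, sp=-2, e=sp−y=-3.625; I=-5.125, D=e−e_prev=-4.125; u=1/4·(-3.625)+0·(-5.125)+1·(-4.125)=-5.03125; next y=2/5·1.625+1·(-5.03125)=-4.38125
n=3: y=-4.38125, sp=-2, e=sp−y=2.38125; I=-2.74375, D=e−e_prev=6.00625; u=1/4·2.38125+0·(-2.74375)+1·6.00625≈6.601563; next y=2/5·(-4.38125)+1·6.601563≈4.849063
n=4: y≈4.849063, sp=-2, e=sp−y≈-6.849063; I≈-9.592813, D=e−e_prev≈-9.230313; u=1/4·(-6.849063)+0·(-9.592813)+1·(-9.230313)≈-10.942578; next y=2/5·4.849063+1·(-10.942578)≈-9.002953
n=5: y≈-9.002953, sp=-2, e=sp−y≈7.002953; I≈-2.589859, D=e−e_prev≈13.852016; u=1/4·7.002953+0·(-2.589859)+1·13.852016≈15.602754; next y=2/5·(-9.002953)+1·15.602754≈12.001573
n=6: y≈12.001573, sp=-2, e=sp−y≈-14.001573; I≈-16.591432, D=e−e_prev≈-21.004526; u=1/4·(-14.001573)+0·(-16.591432)+1·(-21.004526)≈-24.504919; next y=2/5·12.001573+1·(-24.504919)≈-19.704290
n=7: y≈-19.704290, sp=-2, e=sp−y≈17.704290; I≈1.112858, D=e−e_prev≈31.705863; u=1/4·17.704290+0·1.112858+1·31.705863≈36.131935; next y=2/5·(-19.704290)+1·36.131935≈28.250219
n=8: y≈28.250219, sp=-2, e=sp−y≈-30.250219; I≈-29.137361, D=e−e_prev≈-47.954509; u=1/4·(-30.250219)+0·(-29.137361)+1·(-47.954509)≈-55.517064; next y=2/5·28.250219+1·(-55.517064)≈-44.216976
n=9: y≈-44.216976, sp=-2, e=sp−y≈42.216976; I≈13.079615, D=e−e_prev≈72.467195; u=1/4·42.216976+0·13.079615+1·72.467195≈83.021439; next y=2/5·(-44.216976)+1·83.021439≈65.334649
n=10: y≈65.334649, sp=-2, e=sp−y≈-67.334649; I≈-54.255034, D=e−e_prev≈-109.551625; u=1/4·(-67.334649)+0·(-54.255034)+1·(-109.551625)≈-126.385287; next y=2/5·65.334649+1·(-126.385287)≈-100.251427

0 -2 -2.500 0.000
1 -2 2.625 -2.500
2 -2 -5.031 1.625
3 -2 6.602 -4.381
4 -2 -10.943 4.849
5 -2 15.603 -9.003
6 -2 -24.505 12.002
7 -2 36.132 -19.704
8 -2 -55.517 28.250
9 -2 83.021 -44.217
10 -2 -126.385 65.335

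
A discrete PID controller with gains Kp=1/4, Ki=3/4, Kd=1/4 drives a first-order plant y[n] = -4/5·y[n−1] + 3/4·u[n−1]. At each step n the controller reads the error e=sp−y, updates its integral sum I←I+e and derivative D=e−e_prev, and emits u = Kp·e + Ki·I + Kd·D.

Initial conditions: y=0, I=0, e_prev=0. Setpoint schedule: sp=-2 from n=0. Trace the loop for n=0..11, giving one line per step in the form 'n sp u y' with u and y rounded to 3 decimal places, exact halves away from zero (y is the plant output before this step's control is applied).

0 -2 -2.500 0.000
1 -2 -1.156 -1.875
2 -2 -4.854 0.633
3 -2 -0.227 -4.146
4 -2 -8.929 3.147
5 -2 4.485 -9.214
6 -2 -18.131 10.735
7 -2 18.457 -22.186
8 -2 -41.856 31.591
9 -2 56.715 -56.665
10 -2 -105.016 87.868
11 -2 159.872 -149.057

(exact arithmetic carried between steps; '≈' marks a value shown rounded to 6 d.p. or computed from one; I and e_prev carry over from the previous line; the table rounds u and y to 3 d.p., halves away from zero)
n=0: y=0, sp=-2, e=sp−y=-2; I=-2, D=e−e_prev=-2; u=1/4·(-2)+3/4·(-2)+1/4·(-2)=-2.5; next y=-4/5·0+3/4·(-2.5)=-1.875
n=1: y=-1.875, sp=-2, e=sp−y=-0.125; I=-2.125, D=e−e_prev=1.875; u=1/4·(-0.125)+3/4·(-2.125)+1/4·1.875=-1.15625; next y=-4/5·(-1.875)+3/4·(-1.15625)≈0.632813
n=2: y≈0.632813, sp=-2, e=sp−y≈-2.632813; I≈-4.757813, D=e−e_prev≈-2.507813; u=1/4·(-2.632813)+3/4·(-4.757813)+1/4·(-2.507813)≈-4.853516; next y=-4/5·0.632813+3/4·(-4.853516)≈-4.146387
n=3: y≈-4.146387, sp=-2, e=sp−y≈2.146387; I≈-2.611426, D=e−e_prev≈4.779199; u=1/4·2.146387+3/4·(-2.611426)+1/4·4.779199≈-0.227173; next y=-4/5·(-4.146387)+3/4·(-0.227173)≈3.146730
n=4: y≈3.146730, sp=-2, e=sp−y≈-5.146730; I≈-7.758156, D=e−e_prev≈-7.293116; u=1/4·(-5.146730)+3/4·(-7.758156)+1/4·(-7.293116)≈-8.928578; next y=-4/5·3.146730+3/4·(-8.928578)≈-9.213817
n=5: y≈-9.213817, sp=-2, e=sp−y≈7.213817; I≈-0.544338, D=e−e_prev≈12.360547; u=1/4·7.213817+3/4·(-0.544338)+1/4·12.360547≈4.485338; next y=-4/5·(-9.213817)+3/4·4.485338≈10.735057
n=6: y≈10.735057, sp=-2, e=sp−y≈-12.735057; I≈-13.279395, D=e−e_prev≈-19.948875; u=1/4·(-12.735057)+3/4·(-13.279395)+1/4·(-19.948875)≈-18.130529; next y=-4/5·10.735057+3/4·(-18.130529)≈-22.185943
n=7: y≈-22.185943, sp=-2, e=sp−y≈20.185943; I≈6.906547, D=e−e_prev≈32.921000; u=1/4·20.185943+3/4·6.906547+1/4·32.921000≈18.456646; next y=-4/5·(-22.185943)+3/4·18.456646≈31.591239
n=8: y≈31.591239, sp=-2, e=sp−y≈-33.591239; I≈-26.684691, D=e−e_prev≈-53.777182; u=1/4·(-33.591239)+3/4·(-26.684691)+1/4·(-53.777182)≈-41.855624; next y=-4/5·31.591239+3/4·(-41.855624)≈-56.664709
n=9: y≈-56.664709, sp=-2, e=sp−y≈54.664709; I≈27.980017, D=e−e_prev≈88.255948; u=1/4·54.664709+3/4·27.980017+1/4·88.255948≈56.715177; next y=-4/5·(-56.664709)+3/4·56.715177≈87.868150
n=10: y≈87.868150, sp=-2, e=sp−y≈-89.868150; I≈-61.888132, D=e−e_prev≈-144.532859; u=1/4·(-89.868150)+3/4·(-61.888132)+1/4·(-144.532859)≈-105.016352; next y=-4/5·87.868150+3/4·(-105.016352)≈-149.056784
n=11: y≈-149.056784, sp=-2, e=sp−y≈147.056784; I≈85.168651, D=e−e_prev≈236.924934; u=1/4·147.056784+3/4·85.168651+1/4·236.924934≈159.871918; next y=-4/5·(-149.056784)+3/4·159.871918≈239.149365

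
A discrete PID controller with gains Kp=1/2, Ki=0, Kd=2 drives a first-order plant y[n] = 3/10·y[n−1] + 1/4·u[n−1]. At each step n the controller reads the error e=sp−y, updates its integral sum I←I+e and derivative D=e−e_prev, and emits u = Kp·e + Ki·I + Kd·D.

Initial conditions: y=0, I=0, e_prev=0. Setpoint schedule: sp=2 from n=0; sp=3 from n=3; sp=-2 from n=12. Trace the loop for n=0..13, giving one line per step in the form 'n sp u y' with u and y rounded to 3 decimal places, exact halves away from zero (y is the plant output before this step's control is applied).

(exact arithmetic carried between steps; '≈' marks a value shown rounded to 6 d.p. or computed from one; I and e_prev carry over from the previous line; the table rounds u and y to 3 d.p., halves away from zero)
n=0: y=0, sp=2, e=sp−y=2; I=2, D=e−e_prev=2; u=1/2·2+0·2+2·2=5; next y=3/10·0+1/4·5=1.25
n=1: y=1.25, sp=2, e=sp−y=0.75; I=2.75, D=e−e_prev=-1.25; u=1/2·0.75+0·2.75+2·(-1.25)=-2.125; next y=3/10·1.25+1/4·(-2.125)=-0.15625
n=2: y=-0.15625, sp=2, e=sp−y=2.15625; I=4.90625, D=e−e_prev=1.40625; u=1/2·2.15625+0·4.90625+2·1.40625=3.890625; next y=3/10·(-0.15625)+1/4·3.890625≈0.925781
n=3: y≈0.925781, sp=3, e=sp−y≈2.074219; I≈6.980469, D=e−e_prev≈-0.082031; u=1/2·2.074219+0·6.980469+2·(-0.082031)≈0.873047; next y=3/10·0.925781+1/4·0.873047≈0.495996
n=4: y≈0.495996, sp=3, e=sp−y≈2.504004; I≈9.484473, D=e−e_prev≈0.429785; u=1/2·2.504004+0·9.484473+2·0.429785≈2.111572; next y=3/10·0.495996+1/4·2.111572≈0.676692
n=5: y≈0.676692, sp=3, e=sp−y≈2.323308; I≈11.807781, D=e−e_prev≈-0.180696; u=1/2·2.323308+0·11.807781+2·(-0.180696)≈0.800262; next y=3/10·0.676692+1/4·0.800262≈0.403073
n=6: y≈0.403073, sp=3, e=sp−y≈2.596927; I≈14.404708, D=e−e_prev≈0.273619; u=1/2·2.596927+0·14.404708+2·0.273619≈1.845701; next y=3/10·0.403073+1/4·1.845701≈0.582347
n=7: y≈0.582347, sp=3, e=sp−y≈2.417653; I≈16.822360, D=e−e_prev≈-0.179274; u=1/2·2.417653+0·16.822360+2·(-0.179274)≈0.850278; next y=3/10·0.582347+1/4·0.850278≈0.387274
n=8: y≈0.387274, sp=3, e=sp−y≈2.612726; I≈19.435087, D=e−e_prev≈0.195073; u=1/2·2.612726+0·19.435087+2·0.195073≈1.696510; next y=3/10·0.387274+1/4·1.696510≈0.540310
n=9: y≈0.540310, sp=3, e=sp−y≈2.459690; I≈21.894777, D=e−e_prev≈-0.153036; u=1/2·2.459690+0·21.894777+2·(-0.153036)≈0.923774; next y=3/10·0.540310+1/4·0.923774≈0.393036
n=10: y≈0.393036, sp=3, e=sp−y≈2.606964; I≈24.501741, D=e−e_prev≈0.147273; u=1/2·2.606964+0·24.501741+2·0.147273≈1.598029; next y=3/10·0.393036+1/4·1.598029≈0.517418
n=11: y≈0.517418, sp=3, e=sp−y≈2.482582; I≈26.984323, D=e−e_prev≈-0.124382; u=1/2·2.482582+0·26.984323+2·(-0.124382)≈0.992527; next y=3/10·0.517418+1/4·0.992527≈0.403357
n=12: y≈0.403357, sp=-2, e=sp−y≈-2.403357; I≈24.580965, D=e−e_prev≈-4.885939; u=1/2·(-2.403357)+0·24.580965+2·(-4.885939)≈-10.973557; next y=3/10·0.403357+1/4·(-10.973557)≈-2.622382
n=13: y≈-2.622382, sp=-2, e=sp−y≈0.622382; I≈25.203348, D=e−e_prev≈3.025739; u=1/2·0.622382+0·25.203348+2·3.025739≈6.362670; next y=3/10·(-2.622382)+1/4·6.362670≈0.803953

0 2 5.000 0.000
1 2 -2.125 1.250
2 2 3.891 -0.156
3 3 0.873 0.926
4 3 2.112 0.496
5 3 0.800 0.677
6 3 1.846 0.403
7 3 0.850 0.582
8 3 1.697 0.387
9 3 0.924 0.540
10 3 1.598 0.393
11 3 0.993 0.517
12 -2 -10.974 0.403
13 -2 6.363 -2.622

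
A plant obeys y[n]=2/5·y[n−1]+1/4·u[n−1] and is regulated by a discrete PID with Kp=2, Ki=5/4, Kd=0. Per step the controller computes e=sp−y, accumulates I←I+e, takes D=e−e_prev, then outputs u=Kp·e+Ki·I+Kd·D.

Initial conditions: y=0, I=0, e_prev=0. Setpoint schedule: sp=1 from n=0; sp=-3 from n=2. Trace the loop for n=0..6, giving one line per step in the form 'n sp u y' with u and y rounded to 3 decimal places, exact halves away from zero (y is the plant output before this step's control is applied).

(exact arithmetic carried between steps; '≈' marks a value shown rounded to 6 d.p. or computed from one; I and e_prev carry over from the previous line; the table rounds u and y to 3 d.p., halves away from zero)
n=0: y=0, sp=1, e=sp−y=1; I=1, D=e−e_prev=1; u=2·1+5/4·1+0·1=3.25; next y=2/5·0+1/4·3.25=0.8125
n=1: y=0.8125, sp=1, e=sp−y=0.1875; I=1.1875, D=e−e_prev=-0.8125; u=2·0.1875+5/4·1.1875+0·(-0.8125)=1.859375; next y=2/5·0.8125+1/4·1.859375≈0.789844
n=2: y≈0.789844, sp=-3, e=sp−y≈-3.789844; I≈-2.602344, D=e−e_prev≈-3.977344; u=2·(-3.789844)+5/4·(-2.602344)+0·(-3.977344)≈-10.832617; next y=2/5·0.789844+1/4·(-10.832617)≈-2.392217
n=3: y≈-2.392217, sp=-3, e=sp−y≈-0.607783; I≈-3.210127, D=e−e_prev≈3.182061; u=2·(-0.607783)+5/4·(-3.210127)+0·3.182061≈-5.228225; next y=2/5·(-2.392217)+1/4·(-5.228225)≈-2.263943
n=4: y≈-2.263943, sp=-3, e=sp−y≈-0.736057; I≈-3.946184, D=e−e_prev≈-0.128274; u=2·(-0.736057)+5/4·(-3.946184)+0·(-0.128274)≈-6.404844; next y=2/5·(-2.263943)+1/4·(-6.404844)≈-2.506788
n=5: y≈-2.506788, sp=-3, e=sp−y≈-0.493212; I≈-4.439396, D=e−e_prev≈0.242845; u=2·(-0.493212)+5/4·(-4.439396)+0·0.242845≈-6.535668; next y=2/5·(-2.506788)+1/4·(-6.535668)≈-2.636632
n=6: y≈-2.636632, sp=-3, e=sp−y≈-0.363368; I≈-4.802763, D=e−e_prev≈0.129844; u=2·(-0.363368)+5/4·(-4.802763)+0·0.129844≈-6.730190; next y=2/5·(-2.636632)+1/4·(-6.730190)≈-2.737200

0 1 3.250 0.000
1 1 1.859 0.813
2 -3 -10.833 0.790
3 -3 -5.228 -2.392
4 -3 -6.405 -2.264
5 -3 -6.536 -2.507
6 -3 -6.730 -2.637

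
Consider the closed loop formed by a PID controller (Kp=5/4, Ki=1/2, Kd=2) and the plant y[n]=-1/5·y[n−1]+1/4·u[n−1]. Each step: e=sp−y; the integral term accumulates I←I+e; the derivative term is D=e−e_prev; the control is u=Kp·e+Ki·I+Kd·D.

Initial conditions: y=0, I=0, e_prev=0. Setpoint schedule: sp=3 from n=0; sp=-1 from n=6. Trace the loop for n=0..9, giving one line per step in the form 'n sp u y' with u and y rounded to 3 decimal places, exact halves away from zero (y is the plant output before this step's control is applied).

0 3 11.250 0.000
1 3 -3.797 2.813
2 3 18.138 -1.512
3 3 -12.062 4.837
4 3 32.790 -3.983
5 3 -30.021 8.994
6 -1 46.554 -9.304
7 -1 -63.403 13.499
8 -1 95.141 -18.551
9 -1 -132.855 27.495

(exact arithmetic carried between steps; '≈' marks a value shown rounded to 6 d.p. or computed from one; I and e_prev carry over from the previous line; the table rounds u and y to 3 d.p., halves away from zero)
n=0: y=0, sp=3, e=sp−y=3; I=3, D=e−e_prev=3; u=5/4·3+1/2·3+2·3=11.25; next y=-1/5·0+1/4·11.25=2.8125
n=1: y=2.8125, sp=3, e=sp−y=0.1875; I=3.1875, D=e−e_prev=-2.8125; u=5/4·0.1875+1/2·3.1875+2·(-2.8125)=-3.796875; next y=-1/5·2.8125+1/4·(-3.796875)≈-1.511719
n=2: y≈-1.511719, sp=3, e=sp−y≈4.511719; I≈7.699219, D=e−e_prev≈4.324219; u=5/4·4.511719+1/2·7.699219+2·4.324219≈18.137695; next y=-1/5·(-1.511719)+1/4·18.137695≈4.836768
n=3: y≈4.836768, sp=3, e=sp−y≈-1.836768; I≈5.862451, D=e−e_prev≈-6.348486; u=5/4·(-1.836768)+1/2·5.862451+2·(-6.348486)≈-12.061707; next y=-1/5·4.836768+1/4·(-12.061707)≈-3.982780
n=4: y≈-3.982780, sp=3, e=sp−y≈6.982780; I≈12.845231, D=e−e_prev≈8.819548; u=5/4·6.982780+1/2·12.845231+2·8.819548≈32.790186; next y=-1/5·(-3.982780)+1/4·32.790186≈8.994103
n=5: y≈8.994103, sp=3, e=sp−y≈-5.994103; I≈6.851129, D=e−e_prev≈-12.976883; u=5/4·(-5.994103)+1/2·6.851129+2·(-12.976883)≈-30.020829; next y=-1/5·8.994103+1/4·(-30.020829)≈-9.304028
n=6: y≈-9.304028, sp=-1, e=sp−y≈8.304028; I≈15.155157, D=e−e_prev≈14.298130; u=5/4·8.304028+1/2·15.155157+2·14.298130≈46.553874; next y=-1/5·(-9.304028)+1/4·46.553874≈13.499274
n=7: y≈13.499274, sp=-1, e=sp−y≈-14.499274; I≈0.655882, D=e−e_prev≈-22.803302; u=5/4·(-14.499274)+1/2·0.655882+2·(-22.803302)≈-63.402755; next y=-1/5·13.499274+1/4·(-63.402755)≈-18.550544
n=8: y≈-18.550544, sp=-1, e=sp−y≈17.550544; I≈18.206426, D=e−e_prev≈32.049818; u=5/4·17.550544+1/2·18.206426+2·32.049818≈95.141028; next y=-1/5·(-18.550544)+1/4·95.141028≈27.495366
n=9: y≈27.495366, sp=-1, e=sp−y≈-28.495366; I≈-10.288940, D=e−e_prev≈-46.045909; u=5/4·(-28.495366)+1/2·(-10.288940)+2·(-46.045909)≈-132.855496; next y=-1/5·27.495366+1/4·(-132.855496)≈-38.712947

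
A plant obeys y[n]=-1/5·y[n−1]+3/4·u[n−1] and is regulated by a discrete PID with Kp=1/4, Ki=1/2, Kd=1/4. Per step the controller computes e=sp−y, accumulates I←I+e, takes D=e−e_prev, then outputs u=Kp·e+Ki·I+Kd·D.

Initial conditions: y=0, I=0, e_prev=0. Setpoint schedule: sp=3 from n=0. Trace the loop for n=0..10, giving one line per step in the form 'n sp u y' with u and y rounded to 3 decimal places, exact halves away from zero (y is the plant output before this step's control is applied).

(exact arithmetic carried between steps; '≈' marks a value shown rounded to 6 d.p. or computed from one; I and e_prev carry over from the previous line; the table rounds u and y to 3 d.p., halves away from zero)
n=0: y=0, sp=3, e=sp−y=3; I=3, D=e−e_prev=3; u=1/4·3+1/2·3+1/4·3=3; next y=-1/5·0+3/4·3=2.25
n=1: y=2.25, sp=3, e=sp−y=0.75; I=3.75, D=e−e_prev=-2.25; u=1/4·0.75+1/2·3.75+1/4·(-2.25)=1.5; next y=-1/5·2.25+3/4·1.5=0.675
n=2: y=0.675, sp=3, e=sp−y=2.325; I=6.075, D=e−e_prev=1.575; u=1/4·2.325+1/2·6.075+1/4·1.575=4.0125; next y=-1/5·0.675+3/4·4.0125=2.874375
n=3: y=2.874375, sp=3, e=sp−y=0.125625; I=6.200625, D=e−e_prev=-2.199375; u=1/4·0.125625+1/2·6.200625+1/4·(-2.199375)=2.581875; next y=-1/5·2.874375+3/4·2.581875≈1.361531
n=4: y≈1.361531, sp=3, e=sp−y≈1.638469; I≈7.839094, D=e−e_prev≈1.512844; u=1/4·1.638469+1/2·7.839094+1/4·1.512844≈4.707375; next y=-1/5·1.361531+3/4·4.707375≈3.258225
n=5: y=3.258225, sp=3, e=sp−y=-0.258225; I≈7.580869, D=e−e_prev≈-1.896694; u=1/4·(-0.258225)+1/2·7.580869+1/4·(-1.896694)≈3.251705; next y=-1/5·3.258225+3/4·3.251705≈1.787134
n=6: y≈1.787134, sp=3, e=sp−y≈1.212866; I≈8.793735, D=e−e_prev≈1.471091; u=1/4·1.212866+1/2·8.793735+1/4·1.471091≈5.067857; next y=-1/5·1.787134+3/4·5.067857≈3.443466
n=7: y≈3.443466, sp=3, e=sp−y≈-0.443466; I≈8.350269, D=e−e_prev≈-1.656333; u=1/4·(-0.443466)+1/2·8.350269+1/4·(-1.656333)≈3.650185; next y=-1/5·3.443466+3/4·3.650185≈2.048945
n=8: y≈2.048945, sp=3, e=sp−y≈0.951055; I≈9.301324, D=e−e_prev≈1.394521; u=1/4·0.951055+1/2·9.301324+1/4·1.394521≈5.237056; next y=-1/5·2.048945+3/4·5.237056≈3.518003
n=9: y≈3.518003, sp=3, e=sp−y≈-0.518003; I≈8.783321, D=e−e_prev≈-1.469057; u=1/4·(-0.518003)+1/2·8.783321+1/4·(-1.469057)≈3.894896; next y=-1/5·3.518003+3/4·3.894896≈2.217571
n=10: y≈2.217571, sp=3, e=sp−y≈0.782429; I≈9.565750, D=e−e_prev≈1.300432; u=1/4·0.782429+1/2·9.565750+1/4·1.300432≈5.303590; next y=-1/5·2.217571+3/4·5.303590≈3.534178

0 3 3.000 0.000
1 3 1.500 2.250
2 3 4.013 0.675
3 3 2.582 2.874
4 3 4.707 1.362
5 3 3.252 3.258
6 3 5.068 1.787
7 3 3.650 3.443
8 3 5.237 2.049
9 3 3.895 3.518
10 3 5.304 2.218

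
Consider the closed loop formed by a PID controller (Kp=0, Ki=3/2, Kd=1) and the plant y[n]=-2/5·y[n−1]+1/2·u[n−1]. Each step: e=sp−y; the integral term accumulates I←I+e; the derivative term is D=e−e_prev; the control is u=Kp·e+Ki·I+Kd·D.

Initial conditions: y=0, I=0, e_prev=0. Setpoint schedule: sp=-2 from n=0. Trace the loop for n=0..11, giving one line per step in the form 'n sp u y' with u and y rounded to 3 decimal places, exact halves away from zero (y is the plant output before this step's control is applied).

0 -2 -5.000 0.000
1 -2 0.250 -2.500
2 -2 -10.563 1.125
3 -2 5.516 -5.731
4 -2 -22.698 5.050
5 -2 23.557 -13.369
6 -2 -54.046 17.126
7 -2 75.258 -33.874
8 -2 -140.561 51.178
9 -2 219.549 -90.752
10 -2 -381.321 146.075
11 -2 621.308 -249.091

(exact arithmetic carried between steps; '≈' marks a value shown rounded to 6 d.p. or computed from one; I and e_prev carry over from the previous line; the table rounds u and y to 3 d.p., halves away from zero)
n=0: y=0, sp=-2, e=sp−y=-2; I=-2, D=e−e_prev=-2; u=0·(-2)+3/2·(-2)+1·(-2)=-5; next y=-2/5·0+1/2·(-5)=-2.5
n=1: y=-2.5, sp=-2, e=sp−y=0.5; I=-1.5, D=e−e_prev=2.5; u=0·0.5+3/2·(-1.5)+1·2.5=0.25; next y=-2/5·(-2.5)+1/2·0.25=1.125
n=2: y=1.125, sp=-2, e=sp−y=-3.125; I=-4.625, D=e−e_prev=-3.625; u=0·(-3.125)+3/2·(-4.625)+1·(-3.625)=-10.5625; next y=-2/5·1.125+1/2·(-10.5625)=-5.73125
n=3: y=-5.73125, sp=-2, e=sp−y=3.73125; I=-0.89375, D=e−e_prev=6.85625; u=0·3.73125+3/2·(-0.89375)+1·6.85625=5.515625; next y=-2/5·(-5.73125)+1/2·5.515625≈5.050313
n=4: y≈5.050313, sp=-2, e=sp−y≈-7.050313; I≈-7.944063, D=e−e_prev≈-10.781563; u=0·(-7.050313)+3/2·(-7.944063)+1·(-10.781563)≈-22.697656; next y=-2/5·5.050313+1/2·(-22.697656)≈-13.368953
n=5: y≈-13.368953, sp=-2, e=sp−y≈11.368953; I≈3.424891, D=e−e_prev≈18.419266; u=0·11.368953+3/2·3.424891+1·18.419266≈23.556602; next y=-2/5·(-13.368953)+1/2·23.556602≈17.125882
n=6: y≈17.125882, sp=-2, e=sp−y≈-19.125882; I≈-15.700991, D=e−e_prev≈-30.494835; u=0·(-19.125882)+3/2·(-15.700991)+1·(-30.494835)≈-54.046322; next y=-2/5·17.125882+1/2·(-54.046322)≈-33.873514
n=7: y≈-33.873514, sp=-2, e=sp−y≈31.873514; I≈16.172523, D=e−e_prev≈50.999396; u=0·31.873514+3/2·16.172523+1·50.999396≈75.258180; next y=-2/5·(-33.873514)+1/2·75.258180≈51.178495
n=8: y≈51.178495, sp=-2, e=sp−y≈-53.178495; I≈-37.005973, D=e−e_prev≈-85.052009; u=0·(-53.178495)+3/2·(-37.005973)+1·(-85.052009)≈-140.560969; next y=-2/5·51.178495+1/2·(-140.560969)≈-90.751883
n=9: y≈-90.751883, sp=-2, e=sp−y≈88.751883; I≈51.745910, D=e−e_prev≈141.930378; u=0·88.751883+3/2·51.745910+1·141.930378≈219.549243; next y=-2/5·(-90.751883)+1/2·219.549243≈146.075374
n=10: y≈146.075374, sp=-2, e=sp−y≈-148.075374; I≈-96.329465, D=e−e_prev≈-236.827257; u=0·(-148.075374)+3/2·(-96.329465)+1·(-236.827257)≈-381.321454; next y=-2/5·146.075374+1/2·(-381.321454)≈-249.090877
n=11: y≈-249.090877, sp=-2, e=sp−y≈247.090877; I≈150.761412, D=e−e_prev≈395.166251; u=0·247.090877+3/2·150.761412+1·395.166251≈621.308369; next y=-2/5·(-249.090877)+1/2·621.308369≈410.290535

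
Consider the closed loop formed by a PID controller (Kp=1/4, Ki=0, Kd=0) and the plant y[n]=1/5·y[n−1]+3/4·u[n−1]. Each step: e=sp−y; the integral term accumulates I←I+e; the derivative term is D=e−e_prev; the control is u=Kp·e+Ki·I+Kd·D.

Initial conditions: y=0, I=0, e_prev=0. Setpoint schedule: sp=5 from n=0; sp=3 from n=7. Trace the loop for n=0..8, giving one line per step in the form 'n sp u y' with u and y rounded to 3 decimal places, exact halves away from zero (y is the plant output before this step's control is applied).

0 5 1.250 0.000
1 5 1.016 0.938
2 5 1.013 0.949
3 5 1.013 0.949
4 5 1.013 0.949
5 5 1.013 0.949
6 5 1.013 0.949
7 3 0.513 0.949
8 3 0.606 0.574

(exact arithmetic carried between steps; '≈' marks a value shown rounded to 6 d.p. or computed from one; I and e_prev carry over from the previous line; the table rounds u and y to 3 d.p., halves away from zero)
n=0: y=0, sp=5, e=sp−y=5; I=5, D=e−e_prev=5; u=1/4·5+0·5+0·5=1.25; next y=1/5·0+3/4·1.25=0.9375
n=1: y=0.9375, sp=5, e=sp−y=4.0625; I=9.0625, D=e−e_prev=-0.9375; u=1/4·4.0625+0·9.0625+0·(-0.9375)=1.015625; next y=1/5·0.9375+3/4·1.015625≈0.949219
n=2: y≈0.949219, sp=5, e=sp−y≈4.050781; I≈13.113281, D=e−e_prev≈-0.011719; u=1/4·4.050781+0·13.113281+0·(-0.011719)≈1.012695; next y=1/5·0.949219+3/4·1.012695≈0.949365
n=3: y≈0.949365, sp=5, e=sp−y≈4.050635; I≈17.163916, D=e−e_prev≈-0.000146; u=1/4·4.050635+0·17.163916+0·(-0.000146)≈1.012659; next y=1/5·0.949365+3/4·1.012659≈0.949367
n=4: y≈0.949367, sp=5, e=sp−y≈4.050633; I≈21.214549, D=e−e_prev≈-0.000002; u=1/4·4.050633+0·21.214549+0·(-0.000002)≈1.012658; next y=1/5·0.949367+3/4·1.012658≈0.949367
n=5: y≈0.949367, sp=5, e=sp−y≈4.050633; I≈25.265182, D=e−e_prev≈0.000000; u=1/4·4.050633+0·25.265182+0·0.000000≈1.012658; next y=1/5·0.949367+3/4·1.012658≈0.949367
n=6: y≈0.949367, sp=5, e=sp−y≈4.050633; I≈29.315815, D=e−e_prev≈0.000000; u=1/4·4.050633+0·29.315815+0·0.000000≈1.012658; next y=1/5·0.949367+3/4·1.012658≈0.949367
n=7: y≈0.949367, sp=3, e=sp−y≈2.050633; I≈31.366448, D=e−e_prev≈-2.000000; u=1/4·2.050633+0·31.366448+0·(-2.000000)≈0.512658; next y=1/5·0.949367+3/4·0.512658≈0.574367
n=8: y≈0.574367, sp=3, e=sp−y≈2.425633; I≈33.792081, D=e−e_prev≈0.375000; u=1/4·2.425633+0·33.792081+0·0.375000≈0.606408; next y=1/5·0.574367+3/4·0.606408≈0.569680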